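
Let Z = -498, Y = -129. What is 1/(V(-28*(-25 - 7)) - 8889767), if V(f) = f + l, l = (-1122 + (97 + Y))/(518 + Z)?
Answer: -10/88889287 ≈ -1.1250e-7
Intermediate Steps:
l = -577/10 (l = (-1122 + (97 - 129))/(518 - 498) = (-1122 - 32)/20 = -1154*1/20 = -577/10 ≈ -57.700)
V(f) = -577/10 + f (V(f) = f - 577/10 = -577/10 + f)
1/(V(-28*(-25 - 7)) - 8889767) = 1/((-577/10 - 28*(-25 - 7)) - 8889767) = 1/((-577/10 - 28*(-32)) - 8889767) = 1/((-577/10 + 896) - 8889767) = 1/(8383/10 - 8889767) = 1/(-88889287/10) = -10/88889287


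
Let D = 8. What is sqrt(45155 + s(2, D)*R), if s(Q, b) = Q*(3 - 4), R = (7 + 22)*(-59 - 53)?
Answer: 3*sqrt(5739) ≈ 227.27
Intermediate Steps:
R = -3248 (R = 29*(-112) = -3248)
s(Q, b) = -Q (s(Q, b) = Q*(-1) = -Q)
sqrt(45155 + s(2, D)*R) = sqrt(45155 - 1*2*(-3248)) = sqrt(45155 - 2*(-3248)) = sqrt(45155 + 6496) = sqrt(51651) = 3*sqrt(5739)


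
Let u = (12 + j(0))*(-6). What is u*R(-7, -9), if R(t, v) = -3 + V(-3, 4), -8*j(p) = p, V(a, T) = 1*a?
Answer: 432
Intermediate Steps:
V(a, T) = a
j(p) = -p/8
R(t, v) = -6 (R(t, v) = -3 - 3 = -6)
u = -72 (u = (12 - 1/8*0)*(-6) = (12 + 0)*(-6) = 12*(-6) = -72)
u*R(-7, -9) = -72*(-6) = 432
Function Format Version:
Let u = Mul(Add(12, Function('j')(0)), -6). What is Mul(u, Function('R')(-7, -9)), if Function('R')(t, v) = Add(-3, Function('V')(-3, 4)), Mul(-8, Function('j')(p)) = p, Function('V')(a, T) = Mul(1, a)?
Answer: 432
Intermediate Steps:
Function('V')(a, T) = a
Function('j')(p) = Mul(Rational(-1, 8), p)
Function('R')(t, v) = -6 (Function('R')(t, v) = Add(-3, -3) = -6)
u = -72 (u = Mul(Add(12, Mul(Rational(-1, 8), 0)), -6) = Mul(Add(12, 0), -6) = Mul(12, -6) = -72)
Mul(u, Function('R')(-7, -9)) = Mul(-72, -6) = 432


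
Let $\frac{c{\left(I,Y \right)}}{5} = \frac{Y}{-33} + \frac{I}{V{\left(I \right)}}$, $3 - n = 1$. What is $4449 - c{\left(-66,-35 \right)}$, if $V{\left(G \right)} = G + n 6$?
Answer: $\frac{439321}{99} \approx 4437.6$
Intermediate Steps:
$n = 2$ ($n = 3 - 1 = 2$)
$V{\left(G \right)} = 12 + G$ ($V{\left(G \right)} = G + 2 \cdot 6 = G + 12 = 12 + G$)
$c{\left(I,Y \right)} = - \frac{5 Y}{33} + \frac{5 I}{12 + I}$ ($c{\left(I,Y \right)} = 5 \left(\frac{Y}{-33} + \frac{I}{12 + I}\right) = 5 \left(Y \left(- \frac{1}{33}\right) + \frac{I}{12 + I}\right) = 5 \left(- \frac{Y}{33} + \frac{I}{12 + I}\right) = - \frac{5 Y}{33} + \frac{5 I}{12 + I}$)
$4449 - c{\left(-66,-35 \right)} = 4449 - \frac{5 \left(33 \left(-66\right) - - 35 \left(12 - 66\right)\right)}{33 \left(12 - 66\right)} = 4449 - \frac{5 \left(-2178 - \left(-35\right) \left(-54\right)\right)}{33 \left(-54\right)} = 4449 - \frac{5}{33} \left(- \frac{1}{54}\right) \left(-2178 - 1890\right) = 4449 - \frac{5}{33} \left(- \frac{1}{54}\right) \left(-4068\right) = 4449 - \frac{1130}{99} = \frac{439321}{99}$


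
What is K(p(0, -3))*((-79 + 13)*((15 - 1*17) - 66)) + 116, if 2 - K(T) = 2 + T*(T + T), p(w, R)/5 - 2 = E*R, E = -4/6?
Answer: -3590284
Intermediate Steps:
E = -2/3 (E = -4*1/6 = -2/3 ≈ -0.66667)
p(w, R) = 10 - 10*R/3 (p(w, R) = 10 + 5*(-2*R/3) = 10 - 10*R/3)
K(T) = -2*T**2 (K(T) = 2 - (2 + T*(T + T)) = 2 - (2 + T*(2*T)) = 2 - (2 + 2*T**2) = 2 + (-2 - 2*T**2) = -2*T**2)
K(p(0, -3))*((-79 + 13)*((15 - 1*17) - 66)) + 116 = (-2*(10 - 10/3*(-3))**2)*((-79 + 13)*((15 - 1*17) - 66)) + 116 = (-2*(10 + 10)**2)*(-66*((15 - 17) - 66)) + 116 = (-2*20**2)*(-66*(-2 - 66)) + 116 = (-2*400)*(-66*(-68)) + 116 = -800*4488 + 116 = -3590400 + 116 = -3590284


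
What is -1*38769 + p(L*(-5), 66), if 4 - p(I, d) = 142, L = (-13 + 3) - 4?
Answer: -38907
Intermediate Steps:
L = -14 (L = -10 - 4 = -14)
p(I, d) = -138 (p(I, d) = 4 - 1*142 = 4 - 142 = -138)
-1*38769 + p(L*(-5), 66) = -1*38769 - 138 = -38769 - 138 = -38907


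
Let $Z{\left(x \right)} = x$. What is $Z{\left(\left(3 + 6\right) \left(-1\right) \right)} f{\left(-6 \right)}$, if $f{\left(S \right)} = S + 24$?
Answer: $-162$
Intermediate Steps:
$f{\left(S \right)} = 24 + S$
$Z{\left(\left(3 + 6\right) \left(-1\right) \right)} f{\left(-6 \right)} = \left(3 + 6\right) \left(-1\right) \left(24 - 6\right) = 9 \left(-1\right) 18 = \left(-9\right) 18 = -162$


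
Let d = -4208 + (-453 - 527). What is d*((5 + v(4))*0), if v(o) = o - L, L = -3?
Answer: 0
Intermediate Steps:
v(o) = 3 + o (v(o) = o - 1*(-3) = o + 3 = 3 + o)
d = -5188 (d = -4208 - 980 = -5188)
d*((5 + v(4))*0) = -5188*(5 + (3 + 4))*0 = -5188*(5 + 7)*0 = -62256*0 = -5188*0 = 0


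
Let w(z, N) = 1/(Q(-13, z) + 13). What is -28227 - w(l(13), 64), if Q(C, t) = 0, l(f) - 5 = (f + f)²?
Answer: -366952/13 ≈ -28227.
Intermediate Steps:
l(f) = 5 + 4*f² (l(f) = 5 + (f + f)² = 5 + (2*f)² = 5 + 4*f²)
w(z, N) = 1/13 (w(z, N) = 1/(0 + 13) = 1/13)
-28227 - w(l(13), 64) = -28227 - 1*1/13 = -28227 - 1/13 = -366952/13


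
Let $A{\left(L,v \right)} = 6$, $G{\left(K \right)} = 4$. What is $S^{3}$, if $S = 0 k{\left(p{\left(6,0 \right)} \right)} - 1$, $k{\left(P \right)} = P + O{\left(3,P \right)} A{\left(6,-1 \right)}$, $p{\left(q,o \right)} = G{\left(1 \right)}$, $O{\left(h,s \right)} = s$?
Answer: $-1$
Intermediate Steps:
$p{\left(q,o \right)} = 4$
$k{\left(P \right)} = 7 P$ ($k{\left(P \right)} = P + P 6 = P + 6 P = 7 P$)
$S = -1$ ($S = 0 \cdot 7 \cdot 4 - 1 = 0 \cdot 28 - 1 = 0 - 1 = -1$)
$S^{3} = \left(-1\right)^{3} = -1$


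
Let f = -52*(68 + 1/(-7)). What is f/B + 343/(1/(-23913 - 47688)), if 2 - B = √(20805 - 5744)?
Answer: -2588509063657/105399 + 24700*√15061/105399 ≈ -2.4559e+7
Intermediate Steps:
f = -24700/7 (f = -52*(68 - ⅐) = -52*475/7 = -24700/7 ≈ -3528.6)
B = 2 - √15061 (B = 2 - √(20805 - 5744) = 2 - √15061 ≈ -120.72)
f/B + 343/(1/(-23913 - 47688)) = -24700/(7*(2 - √15061)) + 343/(1/(-23913 - 47688)) = -24700/(7*(2 - √15061)) + 343/(1/(-71601)) = -24700/(7*(2 - √15061)) + 343/(-1/71601) = -24700/(7*(2 - √15061)) + 343*(-71601) = -24700/(7*(2 - √15061)) - 24559143 = -24559143 - 24700/(7*(2 - √15061))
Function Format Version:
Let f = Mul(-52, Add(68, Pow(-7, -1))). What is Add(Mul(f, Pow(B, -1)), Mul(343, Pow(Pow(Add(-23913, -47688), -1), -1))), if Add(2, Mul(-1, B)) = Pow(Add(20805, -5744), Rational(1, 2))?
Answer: Add(Rational(-2588509063657, 105399), Mul(Rational(24700, 105399), Pow(15061, Rational(1, 2)))) ≈ -2.4559e+7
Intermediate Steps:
f = Rational(-24700, 7) (f = Mul(-52, Add(68, Rational(-1, 7))) = Mul(-52, Rational(475, 7)) = Rational(-24700, 7) ≈ -3528.6)
B = Add(2, Mul(-1, Pow(15061, Rational(1, 2)))) (B = Add(2, Mul(-1, Pow(Add(20805, -5744), Rational(1, 2)))) = Add(2, Mul(-1, Pow(15061, Rational(1, 2)))) ≈ -120.72)
Add(Mul(f, Pow(B, -1)), Mul(343, Pow(Pow(Add(-23913, -47688), -1), -1))) = Add(Mul(Rational(-24700, 7), Pow(Add(2, Mul(-1, Pow(15061, Rational(1, 2)))), -1)), Mul(343, Pow(Pow(Add(-23913, -47688), -1), -1))) = Add(Mul(Rational(-24700, 7), Pow(Add(2, Mul(-1, Pow(15061, Rational(1, 2)))), -1)), Mul(343, Pow(Pow(-71601, -1), -1))) = Add(Mul(Rational(-24700, 7), Pow(Add(2, Mul(-1, Pow(15061, Rational(1, 2)))), -1)), Mul(343, Pow(Rational(-1, 71601), -1))) = Add(Mul(Rational(-24700, 7), Pow(Add(2, Mul(-1, Pow(15061, Rational(1, 2)))), -1)), Mul(343, -71601)) = Add(Mul(Rational(-24700, 7), Pow(Add(2, Mul(-1, Pow(15061, Rational(1, 2)))), -1)), -24559143) = Add(-24559143, Mul(Rational(-24700, 7), Pow(Add(2, Mul(-1, Pow(15061, Rational(1, 2)))), -1)))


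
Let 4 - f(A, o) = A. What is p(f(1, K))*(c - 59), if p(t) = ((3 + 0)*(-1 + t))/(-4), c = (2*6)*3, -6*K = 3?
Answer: 69/2 ≈ 34.500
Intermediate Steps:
K = -½ (K = -⅙*3 = -½ ≈ -0.50000)
f(A, o) = 4 - A
c = 36 (c = 12*3 = 36)
p(t) = ¾ - 3*t/4 (p(t) = (3*(-1 + t))*(-¼) = (-3 + 3*t)*(-¼) = ¾ - 3*t/4)
p(f(1, K))*(c - 59) = (¾ - 3*(4 - 1*1)/4)*(36 - 59) = (¾ - 3*(4 - 1)/4)*(-23) = (¾ - ¾*3)*(-23) = (¾ - 9/4)*(-23) = -3/2*(-23) = 69/2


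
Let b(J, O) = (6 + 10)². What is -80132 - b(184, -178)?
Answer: -80388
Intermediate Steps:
b(J, O) = 256 (b(J, O) = 16² = 256)
-80132 - b(184, -178) = -80132 - 1*256 = -80132 - 256 = -80388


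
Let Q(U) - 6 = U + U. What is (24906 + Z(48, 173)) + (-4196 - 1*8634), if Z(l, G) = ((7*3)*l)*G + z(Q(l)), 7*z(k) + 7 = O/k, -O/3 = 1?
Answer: 44377241/238 ≈ 1.8646e+5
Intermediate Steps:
O = -3 (O = -3*1 = -3)
Q(U) = 6 + 2*U (Q(U) = 6 + (U + U) = 6 + 2*U)
z(k) = -1 - 3/(7*k) (z(k) = -1 + (-3/k)/7 = -1 - 3/(7*k))
Z(l, G) = (-45/7 - 2*l)/(6 + 2*l) + 21*G*l (Z(l, G) = ((7*3)*l)*G + (-3/7 - (6 + 2*l))/(6 + 2*l) = (21*l)*G + (-3/7 + (-6 - 2*l))/(6 + 2*l) = 21*G*l + (-45/7 - 2*l)/(6 + 2*l) = (-45/7 - 2*l)/(6 + 2*l) + 21*G*l)
(24906 + Z(48, 173)) + (-4196 - 1*8634) = (24906 + (-45/14 - 1*48 + 21*173*48*(3 + 48))/(3 + 48)) + (-4196 - 1*8634) = (24906 + (-45/14 - 48 + 21*173*48*51)/51) + (-4196 - 8634) = (24906 + (-45/14 - 48 + 8893584)/51) - 12830 = (24906 + (1/51)*(124509459/14)) - 12830 = (24906 + 41503153/238) - 12830 = 47430781/238 - 12830 = 44377241/238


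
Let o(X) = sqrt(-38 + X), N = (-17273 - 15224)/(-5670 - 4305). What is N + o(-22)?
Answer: 32497/9975 + 2*I*sqrt(15) ≈ 3.2578 + 7.746*I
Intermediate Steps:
N = 32497/9975 (N = -32497/(-9975) = -32497*(-1/9975) = 32497/9975 ≈ 3.2578)
N + o(-22) = 32497/9975 + sqrt(-38 - 22) = 32497/9975 + sqrt(-60) = 32497/9975 + 2*I*sqrt(15)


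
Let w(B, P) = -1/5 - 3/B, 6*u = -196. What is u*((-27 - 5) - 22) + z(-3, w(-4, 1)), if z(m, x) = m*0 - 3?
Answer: 1761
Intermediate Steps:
u = -98/3 (u = (⅙)*(-196) = -98/3 ≈ -32.667)
w(B, P) = -⅕ - 3/B (w(B, P) = -1*⅕ - 3/B = -⅕ - 3/B)
z(m, x) = -3 (z(m, x) = 0 - 3 = -3)
u*((-27 - 5) - 22) + z(-3, w(-4, 1)) = -98*((-27 - 5) - 22)/3 - 3 = -98*(-32 - 22)/3 - 3 = -98/3*(-54) - 3 = 1764 - 3 = 1761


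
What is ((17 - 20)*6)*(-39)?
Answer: 702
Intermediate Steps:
((17 - 20)*6)*(-39) = -3*6*(-39) = -18*(-39) = 702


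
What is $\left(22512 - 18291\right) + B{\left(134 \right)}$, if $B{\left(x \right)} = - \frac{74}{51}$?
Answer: $\frac{215197}{51} \approx 4219.5$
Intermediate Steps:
$B{\left(x \right)} = - \frac{74}{51}$ ($B{\left(x \right)} = \left(-74\right) \frac{1}{51} = - \frac{74}{51}$)
$\left(22512 - 18291\right) + B{\left(134 \right)} = \left(22512 - 18291\right) - \frac{74}{51} = 4221 - \frac{74}{51} = \frac{215197}{51}$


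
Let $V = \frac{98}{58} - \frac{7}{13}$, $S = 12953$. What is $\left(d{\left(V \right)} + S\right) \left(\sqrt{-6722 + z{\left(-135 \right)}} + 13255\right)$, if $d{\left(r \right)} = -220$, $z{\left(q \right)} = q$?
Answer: $168775915 + 12733 i \sqrt{6857} \approx 1.6878 \cdot 10^{8} + 1.0544 \cdot 10^{6} i$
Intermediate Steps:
$V = \frac{434}{377}$ ($V = 98 \cdot \frac{1}{58} - \frac{7}{13} = \frac{49}{29} - \frac{7}{13} = \frac{434}{377} \approx 1.1512$)
$\left(d{\left(V \right)} + S\right) \left(\sqrt{-6722 + z{\left(-135 \right)}} + 13255\right) = \left(-220 + 12953\right) \left(\sqrt{-6722 - 135} + 13255\right) = 12733 \left(\sqrt{-6857} + 13255\right) = 12733 \left(i \sqrt{6857} + 13255\right) = 12733 \left(13255 + i \sqrt{6857}\right) = 168775915 + 12733 i \sqrt{6857}$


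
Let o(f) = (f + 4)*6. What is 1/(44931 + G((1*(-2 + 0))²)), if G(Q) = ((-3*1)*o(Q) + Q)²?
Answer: 1/64531 ≈ 1.5496e-5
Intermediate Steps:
o(f) = 24 + 6*f (o(f) = (4 + f)*6 = 24 + 6*f)
G(Q) = (-72 - 17*Q)² (G(Q) = ((-3*1)*(24 + 6*Q) + Q)² = (-3*(24 + 6*Q) + Q)² = ((-72 - 18*Q) + Q)² = (-72 - 17*Q)²)
1/(44931 + G((1*(-2 + 0))²)) = 1/(44931 + (72 + 17*(1*(-2 + 0))²)²) = 1/(44931 + (72 + 17*(1*(-2))²)²) = 1/(44931 + (72 + 17*(-2)²)²) = 1/(44931 + (72 + 17*4)²) = 1/(44931 + (72 + 68)²) = 1/(44931 + 140²) = 1/(44931 + 19600) = 1/64531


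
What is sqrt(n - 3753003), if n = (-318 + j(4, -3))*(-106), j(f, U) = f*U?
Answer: I*sqrt(3718023) ≈ 1928.2*I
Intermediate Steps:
j(f, U) = U*f
n = 34980 (n = (-318 - 3*4)*(-106) = (-318 - 12)*(-106) = -330*(-106) = 34980)
sqrt(n - 3753003) = sqrt(34980 - 3753003) = sqrt(-3718023) = I*sqrt(3718023)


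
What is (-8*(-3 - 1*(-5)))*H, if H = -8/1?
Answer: 128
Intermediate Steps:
H = -8 ≈ -8.0000
(-8*(-3 - 1*(-5)))*H = -8*(-3 - 1*(-5))*(-8) = -8*(-3 + 5)*(-8) = -8*2*(-8) = -16*(-8) = 128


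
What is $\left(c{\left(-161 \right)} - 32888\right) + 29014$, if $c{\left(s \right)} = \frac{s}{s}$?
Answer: $-3873$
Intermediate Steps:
$c{\left(s \right)} = 1$
$\left(c{\left(-161 \right)} - 32888\right) + 29014 = \left(1 - 32888\right) + 29014 = -32887 + 29014 = -3873$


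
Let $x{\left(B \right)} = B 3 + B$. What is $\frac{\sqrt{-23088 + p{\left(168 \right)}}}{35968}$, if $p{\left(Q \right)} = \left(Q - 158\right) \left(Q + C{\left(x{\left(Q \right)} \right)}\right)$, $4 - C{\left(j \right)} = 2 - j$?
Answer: $\frac{i \sqrt{3667}}{17984} \approx 0.0033672 i$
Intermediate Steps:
$x{\left(B \right)} = 4 B$ ($x{\left(B \right)} = 3 B + B = 4 B$)
$C{\left(j \right)} = 2 + j$ ($C{\left(j \right)} = 4 - \left(2 - j\right) = 4 + \left(-2 + j\right) = 2 + j$)
$p{\left(Q \right)} = \left(-158 + Q\right) \left(2 + 5 Q\right)$ ($p{\left(Q \right)} = \left(Q - 158\right) \left(Q + \left(2 + 4 Q\right)\right) = \left(-158 + Q\right) \left(2 + 5 Q\right)$)
$\frac{\sqrt{-23088 + p{\left(168 \right)}}}{35968} = \frac{\sqrt{-23088 - \left(132700 - 141120\right)}}{35968} = \sqrt{-23088 - -8420} \cdot \frac{1}{35968} = \sqrt{-23088 + 8420} \cdot \frac{1}{35968} = \sqrt{-14668} \cdot \frac{1}{35968} = 2 i \sqrt{3667} \cdot \frac{1}{35968} = \frac{i \sqrt{3667}}{17984}$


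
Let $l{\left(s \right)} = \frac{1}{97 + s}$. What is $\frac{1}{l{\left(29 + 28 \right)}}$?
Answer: $154$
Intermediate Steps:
$\frac{1}{l{\left(29 + 28 \right)}} = \frac{1}{\frac{1}{97 + \left(29 + 28\right)}} = \frac{1}{\frac{1}{97 + 57}} = \frac{1}{\frac{1}{154}} = 154$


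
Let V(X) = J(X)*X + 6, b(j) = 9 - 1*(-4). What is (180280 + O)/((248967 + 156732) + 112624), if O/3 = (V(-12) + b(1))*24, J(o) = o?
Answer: 192016/518323 ≈ 0.37046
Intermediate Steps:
b(j) = 13 (b(j) = 9 + 4 = 13)
V(X) = 6 + X² (V(X) = X*X + 6 = X² + 6 = 6 + X²)
O = 11736 (O = 3*(((6 + (-12)²) + 13)*24) = 3*(((6 + 144) + 13)*24) = 3*((150 + 13)*24) = 3*(163*24) = 3*3912 = 11736)
(180280 + O)/((248967 + 156732) + 112624) = (180280 + 11736)/((248967 + 156732) + 112624) = 192016/(405699 + 112624) = 192016/518323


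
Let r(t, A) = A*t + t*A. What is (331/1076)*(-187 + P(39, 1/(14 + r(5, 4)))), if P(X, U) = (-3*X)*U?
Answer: -375685/6456 ≈ -58.192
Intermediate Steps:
r(t, A) = 2*A*t (r(t, A) = A*t + A*t = 2*A*t)
P(X, U) = -3*U*X
(331/1076)*(-187 + P(39, 1/(14 + r(5, 4)))) = (331/1076)*(-187 - 3*39/(14 + 2*4*5)) = (331*(1/1076))*(-187 - 3*39/(14 + 40)) = 331*(-187 - 3*39/54)/1076 = 331*(-187 - 3*1/54*39)/1076 = 331*(-187 - 13/6)/1076 = (331/1076)*(-1135/6) = -375685/6456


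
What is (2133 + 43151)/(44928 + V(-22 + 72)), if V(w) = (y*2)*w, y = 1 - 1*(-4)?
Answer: 11321/11357 ≈ 0.99683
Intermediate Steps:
y = 5 (y = 1 + 4 = 5)
V(w) = 10*w (V(w) = (5*2)*w = 10*w)
(2133 + 43151)/(44928 + V(-22 + 72)) = (2133 + 43151)/(44928 + 10*(-22 + 72)) = 45284/(44928 + 10*50) = 45284/(44928 + 500) = 45284/45428 = 45284*(1/45428) = 11321/11357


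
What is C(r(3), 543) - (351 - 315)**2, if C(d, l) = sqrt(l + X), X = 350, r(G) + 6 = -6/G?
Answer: -1296 + sqrt(893) ≈ -1266.1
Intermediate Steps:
r(G) = -6 - 6/G
C(d, l) = sqrt(350 + l) (C(d, l) = sqrt(l + 350) = sqrt(350 + l))
C(r(3), 543) - (351 - 315)**2 = sqrt(350 + 543) - (351 - 315)**2 = sqrt(893) - 1*36**2 = sqrt(893) - 1*1296 = sqrt(893) - 1296 = -1296 + sqrt(893)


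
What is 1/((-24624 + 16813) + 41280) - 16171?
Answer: -541227198/33469 ≈ -16171.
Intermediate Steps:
1/((-24624 + 16813) + 41280) - 16171 = 1/(-7811 + 41280) - 16171 = 1/33469 - 16171 = -541227198/33469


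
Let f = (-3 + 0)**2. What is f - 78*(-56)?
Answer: 4377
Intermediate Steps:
f = 9 (f = (-3)**2 = 9)
f - 78*(-56) = 9 - 78*(-56) = 9 + 4368 = 4377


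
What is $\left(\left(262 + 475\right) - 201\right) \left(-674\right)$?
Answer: $-361264$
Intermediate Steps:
$\left(\left(262 + 475\right) - 201\right) \left(-674\right) = \left(737 - 201\right) \left(-674\right) = 536 \left(-674\right) = -361264$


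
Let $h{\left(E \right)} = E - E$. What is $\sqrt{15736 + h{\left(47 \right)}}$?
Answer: $2 \sqrt{3934} \approx 125.44$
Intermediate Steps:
$h{\left(E \right)} = 0$
$\sqrt{15736 + h{\left(47 \right)}} = \sqrt{15736 + 0} = \sqrt{15736} = 2 \sqrt{3934}$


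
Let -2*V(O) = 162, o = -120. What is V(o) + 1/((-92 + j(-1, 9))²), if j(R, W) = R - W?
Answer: -842723/10404 ≈ -81.000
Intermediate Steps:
V(O) = -81 (V(O) = -½*162 = -81)
V(o) + 1/((-92 + j(-1, 9))²) = -81 + 1/((-92 + (-1 - 1*9))²) = -81 + 1/((-92 + (-1 - 9))²) = -81 + 1/((-92 - 10)²) = -81 + 1/((-102)²) = -81 + 1/10404 = -842723/10404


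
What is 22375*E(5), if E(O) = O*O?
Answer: 559375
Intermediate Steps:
E(O) = O²
22375*E(5) = 22375*5² = 22375*25 = 559375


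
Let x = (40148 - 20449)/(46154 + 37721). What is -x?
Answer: -19699/83875 ≈ -0.23486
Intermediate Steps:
x = 19699/83875 ≈ 0.23486
-x = -1*19699/83875 = -19699/83875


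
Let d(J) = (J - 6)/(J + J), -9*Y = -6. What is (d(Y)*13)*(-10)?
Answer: 520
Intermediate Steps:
Y = 2/3 (Y = -1/9*(-6) = 2/3 ≈ 0.66667)
d(J) = (-6 + J)/(2*J) (d(J) = (-6 + J)/((2*J)) = (-6 + J)*(1/(2*J)) = (-6 + J)/(2*J))
(d(Y)*13)*(-10) = (((-6 + 2/3)/(2*(2/3)))*13)*(-10) = (((1/2)*(3/2)*(-16/3))*13)*(-10) = -4*13*(-10) = -52*(-10) = 520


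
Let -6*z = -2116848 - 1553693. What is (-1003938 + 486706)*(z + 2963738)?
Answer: -5548081030904/3 ≈ -1.8494e+12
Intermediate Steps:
z = 3670541/6 (z = -(-2116848 - 1553693)/6 = -1/6*(-3670541) = 3670541/6 ≈ 6.1176e+5)
(-1003938 + 486706)*(z + 2963738) = (-1003938 + 486706)*(3670541/6 + 2963738) = -517232*21452969/6 = -5548081030904/3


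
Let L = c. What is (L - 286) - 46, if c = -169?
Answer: -501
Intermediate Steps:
L = -169
(L - 286) - 46 = (-169 - 286) - 46 = -455 - 46 = -501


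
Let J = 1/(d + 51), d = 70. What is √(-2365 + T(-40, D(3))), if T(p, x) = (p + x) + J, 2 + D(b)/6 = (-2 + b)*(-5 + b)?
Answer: 2*I*√73477/11 ≈ 49.285*I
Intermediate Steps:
D(b) = -12 + 6*(-5 + b)*(-2 + b) (D(b) = -12 + 6*((-2 + b)*(-5 + b)) = -12 + 6*((-5 + b)*(-2 + b)) = -12 + 6*(-5 + b)*(-2 + b))
J = 1/121 (J = 1/(70 + 51) = 1/121 ≈ 0.0082645)
T(p, x) = 1/121 + p + x (T(p, x) = (p + x) + 1/121 = 1/121 + p + x)
√(-2365 + T(-40, D(3))) = √(-2365 + (1/121 - 40 + (48 - 42*3 + 6*3²))) = √(-2365 + (1/121 - 40 + (48 - 126 + 6*9))) = √(-2365 + (1/121 - 40 + (48 - 126 + 54))) = √(-2365 + (1/121 - 40 - 24)) = √(-2365 - 7743/121) = √(-293908/121) = 2*I*√73477/11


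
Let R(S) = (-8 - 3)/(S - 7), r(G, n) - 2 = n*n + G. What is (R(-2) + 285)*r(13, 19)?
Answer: 968576/9 ≈ 1.0762e+5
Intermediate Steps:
r(G, n) = 2 + G + n**2 (r(G, n) = 2 + (n*n + G) = 2 + (n**2 + G) = 2 + (G + n**2) = 2 + G + n**2)
R(S) = -11/(-7 + S)
(R(-2) + 285)*r(13, 19) = (-11/(-7 - 2) + 285)*(2 + 13 + 19**2) = (-11/(-9) + 285)*(2 + 13 + 361) = (-11*(-1/9) + 285)*376 = (11/9 + 285)*376 = (2576/9)*376 = 968576/9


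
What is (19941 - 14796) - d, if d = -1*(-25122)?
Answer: -19977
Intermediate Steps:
d = 25122
(19941 - 14796) - d = (19941 - 14796) - 1*25122 = 5145 - 25122 = -19977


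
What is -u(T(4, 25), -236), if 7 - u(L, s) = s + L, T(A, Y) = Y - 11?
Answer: -229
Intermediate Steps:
T(A, Y) = -11 + Y
u(L, s) = 7 - L - s (u(L, s) = 7 - (s + L) = 7 - (L + s) = 7 + (-L - s) = 7 - L - s)
-u(T(4, 25), -236) = -(7 - (-11 + 25) - 1*(-236)) = -(7 - 1*14 + 236) = -(7 - 14 + 236) = -1*229 = -229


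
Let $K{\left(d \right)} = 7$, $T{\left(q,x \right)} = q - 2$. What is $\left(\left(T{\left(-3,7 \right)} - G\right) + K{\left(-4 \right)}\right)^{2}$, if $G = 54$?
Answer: $2704$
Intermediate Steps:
$T{\left(q,x \right)} = -2 + q$ ($T{\left(q,x \right)} = q - 2 = -2 + q$)
$\left(\left(T{\left(-3,7 \right)} - G\right) + K{\left(-4 \right)}\right)^{2} = \left(\left(\left(-2 - 3\right) - 54\right) + 7\right)^{2} = \left(\left(-5 - 54\right) + 7\right)^{2} = \left(-59 + 7\right)^{2} = \left(-52\right)^{2} = 2704$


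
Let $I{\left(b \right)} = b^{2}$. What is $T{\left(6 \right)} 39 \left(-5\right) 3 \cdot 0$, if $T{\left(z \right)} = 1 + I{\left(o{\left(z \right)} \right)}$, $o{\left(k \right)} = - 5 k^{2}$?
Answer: $0$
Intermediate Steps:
$T{\left(z \right)} = 1 + 25 z^{4}$ ($T{\left(z \right)} = 1 + \left(- 5 z^{2}\right)^{2} = 1 + 25 z^{4}$)
$T{\left(6 \right)} 39 \left(-5\right) 3 \cdot 0 = \left(1 + 25 \cdot 6^{4}\right) 39 \left(-5\right) 3 \cdot 0 = \left(1 + 25 \cdot 1296\right) 39 \left(\left(-15\right) 0\right) = \left(1 + 32400\right) 39 \cdot 0 = 32401 \cdot 39 \cdot 0 = 1263639 \cdot 0 = 0$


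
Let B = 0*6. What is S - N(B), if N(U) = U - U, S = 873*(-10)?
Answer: -8730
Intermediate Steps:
S = -8730
B = 0
N(U) = 0
S - N(B) = -8730 - 1*0 = -8730 + 0 = -8730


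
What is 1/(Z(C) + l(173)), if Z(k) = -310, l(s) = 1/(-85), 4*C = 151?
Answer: -85/26351 ≈ -0.0032257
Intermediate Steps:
C = 151/4 (C = (¼)*151 = 151/4 ≈ 37.750)
l(s) = -1/85
1/(Z(C) + l(173)) = 1/(-310 - 1/85) = 1/(-26351/85) = -85/26351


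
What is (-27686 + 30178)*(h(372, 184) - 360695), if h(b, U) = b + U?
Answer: -897466388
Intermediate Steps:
h(b, U) = U + b
(-27686 + 30178)*(h(372, 184) - 360695) = (-27686 + 30178)*((184 + 372) - 360695) = 2492*(556 - 360695) = 2492*(-360139) = -897466388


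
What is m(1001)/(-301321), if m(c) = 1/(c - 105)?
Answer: -1/269983616 ≈ -3.7039e-9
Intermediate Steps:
m(c) = 1/(-105 + c)
m(1001)/(-301321) = 1/((-105 + 1001)*(-301321)) = -1/301321/896 = (1/896)*(-1/301321) = -1/269983616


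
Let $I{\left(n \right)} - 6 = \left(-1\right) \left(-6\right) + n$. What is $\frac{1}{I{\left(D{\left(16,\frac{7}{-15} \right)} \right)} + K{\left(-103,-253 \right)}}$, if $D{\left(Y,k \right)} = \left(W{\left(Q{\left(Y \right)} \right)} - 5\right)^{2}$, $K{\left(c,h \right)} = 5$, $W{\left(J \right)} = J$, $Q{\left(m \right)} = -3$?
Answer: $\frac{1}{81} \approx 0.012346$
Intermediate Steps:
$D{\left(Y,k \right)} = 64$ ($D{\left(Y,k \right)} = \left(-3 - 5\right)^{2} = \left(-8\right)^{2} = 64$)
$I{\left(n \right)} = 12 + n$ ($I{\left(n \right)} = 6 + \left(\left(-1\right) \left(-6\right) + n\right) = 6 + \left(6 + n\right) = 12 + n$)
$\frac{1}{I{\left(D{\left(16,\frac{7}{-15} \right)} \right)} + K{\left(-103,-253 \right)}} = \frac{1}{\left(12 + 64\right) + 5} = \frac{1}{76 + 5} = \frac{1}{81}$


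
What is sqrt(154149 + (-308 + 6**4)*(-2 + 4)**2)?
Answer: sqrt(158101) ≈ 397.62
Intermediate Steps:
sqrt(154149 + (-308 + 6**4)*(-2 + 4)**2) = sqrt(154149 + (-308 + 1296)*2**2) = sqrt(154149 + 988*4) = sqrt(154149 + 3952) = sqrt(158101)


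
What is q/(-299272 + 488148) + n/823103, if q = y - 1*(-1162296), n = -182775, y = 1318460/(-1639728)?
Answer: 378025701873060671/63729833334128496 ≈ 5.9317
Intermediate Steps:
y = -329615/409932 (y = 1318460*(-1/1639728) = -329615/409932 ≈ -0.80407)
q = 476461994257/409932 (q = -329615/409932 - 1*(-1162296) = -329615/409932 + 1162296 = 476461994257/409932 ≈ 1.1623e+6)
q/(-299272 + 488148) + n/823103 = 476461994257/(409932*(-299272 + 488148)) - 182775/823103 = (476461994257/409932)/188876 - 182775*1/823103 = (476461994257/409932)*(1/188876) - 182775/823103 = 476461994257/77426316432 - 182775/823103 = 378025701873060671/63729833334128496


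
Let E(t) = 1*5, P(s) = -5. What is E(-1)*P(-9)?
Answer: -25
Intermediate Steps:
E(t) = 5
E(-1)*P(-9) = 5*(-5) = -25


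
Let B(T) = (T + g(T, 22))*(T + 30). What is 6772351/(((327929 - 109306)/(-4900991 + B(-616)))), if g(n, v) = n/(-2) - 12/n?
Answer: -2461611500263110/16833971 ≈ -1.4623e+8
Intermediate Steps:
g(n, v) = -12/n - n/2 (g(n, v) = n*(-½) - 12/n = -n/2 - 12/n = -12/n - n/2)
B(T) = (30 + T)*(T/2 - 12/T) (B(T) = (T + (-12/T - T/2))*(T + 30) = (T/2 - 12/T)*(30 + T) = (30 + T)*(T/2 - 12/T))
6772351/(((327929 - 109306)/(-4900991 + B(-616)))) = 6772351/(((327929 - 109306)/(-4900991 + (-12 + (½)*(-616)² - 360/(-616) + 15*(-616))))) = 6772351/((218623/(-4900991 + (-12 + (½)*379456 - 360*(-1/616) - 9240)))) = 6772351/((218623/(-4900991 + (-12 + 189728 + 45/77 - 9240)))) = 6772351/((218623/(-4900991 + 13896697/77))) = 6772351/((218623/(-363479610/77))) = 6772351/((218623*(-77/363479610))) = 6772351/(-16833971/363479610) = 6772351*(-363479610/16833971) = -2461611500263110/16833971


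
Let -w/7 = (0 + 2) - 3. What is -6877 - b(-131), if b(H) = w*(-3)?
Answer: -6856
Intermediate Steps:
w = 7 (w = -7*((0 + 2) - 3) = -7*(2 - 3) = -7*(-1) = 7)
b(H) = -21 (b(H) = 7*(-3) = -21)
-6877 - b(-131) = -6877 - 1*(-21) = -6877 + 21 = -6856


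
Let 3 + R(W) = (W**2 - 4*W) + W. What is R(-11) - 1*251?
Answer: -100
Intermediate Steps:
R(W) = -3 + W**2 - 3*W (R(W) = -3 + ((W**2 - 4*W) + W) = -3 + (W**2 - 3*W) = -3 + W**2 - 3*W)
R(-11) - 1*251 = (-3 + (-11)**2 - 3*(-11)) - 1*251 = (-3 + 121 + 33) - 251 = 151 - 251 = -100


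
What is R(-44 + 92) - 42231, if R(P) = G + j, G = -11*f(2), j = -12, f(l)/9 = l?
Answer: -42441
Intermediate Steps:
f(l) = 9*l
G = -198 (G = -99*2 = -11*18 = -198)
R(P) = -210 (R(P) = -198 - 12 = -210)
R(-44 + 92) - 42231 = -210 - 42231 = -42441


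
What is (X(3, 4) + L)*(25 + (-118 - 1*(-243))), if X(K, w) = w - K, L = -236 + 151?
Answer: -12600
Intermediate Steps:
L = -85
(X(3, 4) + L)*(25 + (-118 - 1*(-243))) = ((4 - 1*3) - 85)*(25 + (-118 - 1*(-243))) = ((4 - 3) - 85)*(25 + (-118 + 243)) = (1 - 85)*(25 + 125) = -84*150 = -12600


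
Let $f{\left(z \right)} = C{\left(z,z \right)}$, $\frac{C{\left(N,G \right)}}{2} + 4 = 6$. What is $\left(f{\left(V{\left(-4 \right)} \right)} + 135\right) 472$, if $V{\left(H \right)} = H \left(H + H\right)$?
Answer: $65608$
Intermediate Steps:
$C{\left(N,G \right)} = 4$ ($C{\left(N,G \right)} = -8 + 2 \cdot 6 = -8 + 12 = 4$)
$V{\left(H \right)} = 2 H^{2}$ ($V{\left(H \right)} = H 2 H = 2 H^{2}$)
$f{\left(z \right)} = 4$
$\left(f{\left(V{\left(-4 \right)} \right)} + 135\right) 472 = \left(4 + 135\right) 472 = 139 \cdot 472 = 65608$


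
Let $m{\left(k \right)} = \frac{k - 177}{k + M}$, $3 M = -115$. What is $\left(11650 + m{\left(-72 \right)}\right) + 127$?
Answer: $\frac{3898934}{331} \approx 11779.0$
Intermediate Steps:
$M = - \frac{115}{3}$ ($M = \frac{1}{3} \left(-115\right) = - \frac{115}{3} \approx -38.333$)
$m{\left(k \right)} = \frac{-177 + k}{- \frac{115}{3} + k}$ ($m{\left(k \right)} = \frac{k - 177}{k - \frac{115}{3}} = \frac{-177 + k}{- \frac{115}{3} + k}$)
$\left(11650 + m{\left(-72 \right)}\right) + 127 = \left(11650 + \frac{3 \left(-177 - 72\right)}{-115 + 3 \left(-72\right)}\right) + 127 = \left(11650 + 3 \frac{1}{-115 - 216} \left(-249\right)\right) + 127 = \left(11650 + 3 \frac{1}{-331} \left(-249\right)\right) + 127 = \left(11650 + 3 \left(- \frac{1}{331}\right) \left(-249\right)\right) + 127 = \left(11650 + \frac{747}{331}\right) + 127 = \frac{3856897}{331} + 127 = \frac{3898934}{331}$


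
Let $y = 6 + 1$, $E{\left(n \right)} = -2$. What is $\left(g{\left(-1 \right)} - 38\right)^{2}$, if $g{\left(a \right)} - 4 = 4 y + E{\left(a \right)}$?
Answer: $64$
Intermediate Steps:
$y = 7$
$g{\left(a \right)} = 30$ ($g{\left(a \right)} = 4 + \left(4 \cdot 7 - 2\right) = 4 + \left(28 - 2\right) = 4 + 26 = 30$)
$\left(g{\left(-1 \right)} - 38\right)^{2} = \left(30 - 38\right)^{2} = \left(-8\right)^{2} = 64$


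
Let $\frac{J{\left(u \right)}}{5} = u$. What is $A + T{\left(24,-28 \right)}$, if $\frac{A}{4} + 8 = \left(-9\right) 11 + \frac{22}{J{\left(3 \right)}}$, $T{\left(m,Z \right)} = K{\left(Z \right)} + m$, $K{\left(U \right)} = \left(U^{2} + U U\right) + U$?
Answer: $\frac{17128}{15} \approx 1141.9$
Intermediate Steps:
$J{\left(u \right)} = 5 u$
$K{\left(U \right)} = U + 2 U^{2}$ ($K{\left(U \right)} = \left(U^{2} + U^{2}\right) + U = 2 U^{2} + U = U + 2 U^{2}$)
$T{\left(m,Z \right)} = m + Z \left(1 + 2 Z\right)$ ($T{\left(m,Z \right)} = Z \left(1 + 2 Z\right) + m = m + Z \left(1 + 2 Z\right)$)
$A = - \frac{6332}{15}$ ($A = -32 + 4 \left(\left(-9\right) 11 + \frac{22}{5 \cdot 3}\right) = -32 + 4 \left(-99 + \frac{22}{15}\right) = -32 + 4 \left(- \frac{1463}{15}\right) = -32 - \frac{5852}{15} = - \frac{6332}{15} \approx -422.13$)
$A + T{\left(24,-28 \right)} = - \frac{6332}{15} - \left(-24 + 28 \left(1 + 2 \left(-28\right)\right)\right) = - \frac{6332}{15} - \left(-24 + 28 \left(1 - 56\right)\right) = - \frac{6332}{15} + \left(24 - -1540\right) = - \frac{6332}{15} + \left(24 + 1540\right) = - \frac{6332}{15} + 1564 = \frac{17128}{15}$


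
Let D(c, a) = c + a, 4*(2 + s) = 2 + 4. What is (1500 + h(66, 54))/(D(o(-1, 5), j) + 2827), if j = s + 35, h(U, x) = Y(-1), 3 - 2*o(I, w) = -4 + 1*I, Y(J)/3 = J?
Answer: 2994/5731 ≈ 0.52242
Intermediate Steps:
Y(J) = 3*J
o(I, w) = 7/2 - I/2 (o(I, w) = 3/2 - (-4 + 1*I)/2 = 3/2 - (-4 + I)/2 = 3/2 + (2 - I/2) = 7/2 - I/2)
h(U, x) = -3 (h(U, x) = 3*(-1) = -3)
s = -½ (s = -2 + (2 + 4)/4 = -2 + (¼)*6 = -2 + 3/2 = -½ ≈ -0.50000)
j = 69/2 (j = -½ + 35 = 69/2 ≈ 34.500)
D(c, a) = a + c
(1500 + h(66, 54))/(D(o(-1, 5), j) + 2827) = (1500 - 3)/((69/2 + (7/2 - ½*(-1))) + 2827) = 1497/((69/2 + (7/2 + ½)) + 2827) = 1497/((69/2 + 4) + 2827) = 1497/(77/2 + 2827) = 1497/(5731/2) = 1497*(2/5731) = 2994/5731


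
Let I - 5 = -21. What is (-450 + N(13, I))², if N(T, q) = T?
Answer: 190969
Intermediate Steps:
I = -16 (I = 5 - 21 = -16)
(-450 + N(13, I))² = (-450 + 13)² = (-437)² = 190969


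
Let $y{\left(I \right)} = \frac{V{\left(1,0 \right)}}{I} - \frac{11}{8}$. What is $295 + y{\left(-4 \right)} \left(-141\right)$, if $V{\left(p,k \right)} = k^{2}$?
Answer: $\frac{3911}{8} \approx 488.88$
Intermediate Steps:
$y{\left(I \right)} = - \frac{11}{8}$ ($y{\left(I \right)} = \frac{0^{2}}{I} - \frac{11}{8} = \frac{0}{I} - \frac{11}{8} = 0 - \frac{11}{8} = - \frac{11}{8}$)
$295 + y{\left(-4 \right)} \left(-141\right) = 295 - - \frac{1551}{8} = 295 + \frac{1551}{8} = \frac{3911}{8}$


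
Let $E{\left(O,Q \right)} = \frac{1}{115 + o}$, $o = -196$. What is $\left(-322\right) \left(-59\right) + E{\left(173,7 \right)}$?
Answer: $\frac{1538837}{81} \approx 18998.0$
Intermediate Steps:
$E{\left(O,Q \right)} = - \frac{1}{81}$ ($E{\left(O,Q \right)} = \frac{1}{115 - 196} = \frac{1}{-81} = - \frac{1}{81}$)
$\left(-322\right) \left(-59\right) + E{\left(173,7 \right)} = \left(-322\right) \left(-59\right) - \frac{1}{81} = 18998 - \frac{1}{81} = \frac{1538837}{81}$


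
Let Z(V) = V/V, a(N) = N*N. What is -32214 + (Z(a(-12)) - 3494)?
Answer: -35707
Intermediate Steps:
a(N) = N**2
Z(V) = 1
-32214 + (Z(a(-12)) - 3494) = -32214 + (1 - 3494) = -32214 - 3493 = -35707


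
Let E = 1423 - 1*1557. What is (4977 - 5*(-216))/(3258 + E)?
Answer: 6057/3124 ≈ 1.9389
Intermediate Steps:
E = -134 (E = 1423 - 1557 = -134)
(4977 - 5*(-216))/(3258 + E) = (4977 - 5*(-216))/(3258 - 134) = (4977 + 1080)/3124 = 6057*(1/3124) = 6057/3124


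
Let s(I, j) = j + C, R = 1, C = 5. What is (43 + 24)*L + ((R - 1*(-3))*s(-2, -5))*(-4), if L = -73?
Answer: -4891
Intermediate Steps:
s(I, j) = 5 + j (s(I, j) = j + 5 = 5 + j)
(43 + 24)*L + ((R - 1*(-3))*s(-2, -5))*(-4) = (43 + 24)*(-73) + ((1 - 1*(-3))*(5 - 5))*(-4) = 67*(-73) + ((1 + 3)*0)*(-4) = -4891 + (4*0)*(-4) = -4891 + 0*(-4) = -4891 + 0 = -4891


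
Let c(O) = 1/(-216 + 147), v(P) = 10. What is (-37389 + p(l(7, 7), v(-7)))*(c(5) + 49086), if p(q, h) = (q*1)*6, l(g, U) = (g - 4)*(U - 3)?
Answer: -42130059587/23 ≈ -1.8317e+9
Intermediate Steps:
l(g, U) = (-4 + g)*(-3 + U)
p(q, h) = 6*q (p(q, h) = q*6 = 6*q)
c(O) = -1/69 (c(O) = 1/(-69) = -1/69)
(-37389 + p(l(7, 7), v(-7)))*(c(5) + 49086) = (-37389 + 6*(12 - 4*7 - 3*7 + 7*7))*(-1/69 + 49086) = (-37389 + 6*(12 - 28 - 21 + 49))*(3386933/69) = (-37389 + 6*12)*(3386933/69) = (-37389 + 72)*(3386933/69) = -37317*3386933/69 = -42130059587/23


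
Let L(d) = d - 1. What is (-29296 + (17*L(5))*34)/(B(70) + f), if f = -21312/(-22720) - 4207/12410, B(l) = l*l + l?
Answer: -23775872240/4379644509 ≈ -5.4287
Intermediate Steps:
L(d) = -1 + d
B(l) = l + l² (B(l) = l² + l = l + l²)
f = 527809/881110 (f = -21312*(-1/22720) - 4207*1/12410 = 333/355 - 4207/12410 = 527809/881110 ≈ 0.59903)
(-29296 + (17*L(5))*34)/(B(70) + f) = (-29296 + (17*(-1 + 5))*34)/(70*(1 + 70) + 527809/881110) = (-29296 + (17*4)*34)/(70*71 + 527809/881110) = (-29296 + 68*34)/(4970 + 527809/881110) = (-29296 + 2312)/(4379644509/881110) = -26984*881110/4379644509 = -23775872240/4379644509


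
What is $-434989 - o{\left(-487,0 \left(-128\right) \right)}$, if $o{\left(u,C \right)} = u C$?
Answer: $-434989$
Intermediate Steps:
$o{\left(u,C \right)} = C u$
$-434989 - o{\left(-487,0 \left(-128\right) \right)} = -434989 - 0 \left(-128\right) \left(-487\right) = -434989 - 0 \left(-487\right) = -434989 - 0 = -434989 + 0 = -434989$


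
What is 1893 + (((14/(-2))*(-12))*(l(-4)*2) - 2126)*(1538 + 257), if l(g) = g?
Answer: -5020517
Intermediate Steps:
1893 + (((14/(-2))*(-12))*(l(-4)*2) - 2126)*(1538 + 257) = 1893 + (((14/(-2))*(-12))*(-4*2) - 2126)*(1538 + 257) = 1893 + (((14*(-½))*(-12))*(-8) - 2126)*1795 = 1893 + (-7*(-12)*(-8) - 2126)*1795 = 1893 + (84*(-8) - 2126)*1795 = 1893 + (-672 - 2126)*1795 = 1893 - 2798*1795 = 1893 - 5022410 = -5020517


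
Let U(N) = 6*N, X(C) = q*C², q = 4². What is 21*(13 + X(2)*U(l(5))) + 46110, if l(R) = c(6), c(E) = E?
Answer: 94767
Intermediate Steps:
q = 16
l(R) = 6
X(C) = 16*C²
21*(13 + X(2)*U(l(5))) + 46110 = 21*(13 + (16*2²)*(6*6)) + 46110 = 21*(13 + (16*4)*36) + 46110 = 21*(13 + 64*36) + 46110 = 21*(13 + 2304) + 46110 = 21*2317 + 46110 = 48657 + 46110 = 94767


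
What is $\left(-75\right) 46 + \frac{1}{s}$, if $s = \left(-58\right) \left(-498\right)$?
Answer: $- \frac{99649799}{28884} \approx -3450.0$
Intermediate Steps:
$s = 28884$
$\left(-75\right) 46 + \frac{1}{s} = \left(-75\right) 46 + \frac{1}{28884} = -3450 + \frac{1}{28884} = - \frac{99649799}{28884}$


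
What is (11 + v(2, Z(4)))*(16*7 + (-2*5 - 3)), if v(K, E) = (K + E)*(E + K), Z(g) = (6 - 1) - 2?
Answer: 3564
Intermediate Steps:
Z(g) = 3 (Z(g) = 5 - 2 = 3)
v(K, E) = (E + K)² (v(K, E) = (E + K)*(E + K) = (E + K)²)
(11 + v(2, Z(4)))*(16*7 + (-2*5 - 3)) = (11 + (3 + 2)²)*(16*7 + (-2*5 - 3)) = (11 + 5²)*(112 + (-10 - 3)) = (11 + 25)*(112 - 13) = 36*99 = 3564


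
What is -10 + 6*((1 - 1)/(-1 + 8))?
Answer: -10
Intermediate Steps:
-10 + 6*((1 - 1)/(-1 + 8)) = -10 + 6*(0/7) = -10 + 6*(0*(1/7)) = -10 + 6*0 = -10 + 0 = -10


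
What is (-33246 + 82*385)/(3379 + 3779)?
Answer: -838/3579 ≈ -0.23414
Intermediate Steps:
(-33246 + 82*385)/(3379 + 3779) = (-33246 + 31570)/7158 = -1676*1/7158 = -838/3579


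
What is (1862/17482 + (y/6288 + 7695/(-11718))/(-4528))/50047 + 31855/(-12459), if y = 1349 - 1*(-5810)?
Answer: -9566489376009184322825/3741610116020834450176 ≈ -2.5568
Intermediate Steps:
y = 7159 (y = 1349 + 5810 = 7159)
(1862/17482 + (y/6288 + 7695/(-11718))/(-4528))/50047 + 31855/(-12459) = (1862/17482 + (7159/6288 + 7695/(-11718))/(-4528))/50047 + 31855/(-12459) = (1862*(1/17482) + (7159*(1/6288) + 7695*(-1/11718))*(-1/4528))*(1/50047) + 31855*(-1/12459) = (931/8741 + (7159/6288 - 285/434)*(-1/4528))*(1/50047) - 31855/12459 = (931/8741 + (657463/1364496)*(-1/4528))*(1/50047) - 31855/12459 = (931/8741 - 657463/6178437888)*(1/50047) - 31855/12459 = (5746378789645/54005725579008)*(1/50047) - 31855/12459 = 5746378789645/2702824548052613376 - 31855/12459 = -9566489376009184322825/3741610116020834450176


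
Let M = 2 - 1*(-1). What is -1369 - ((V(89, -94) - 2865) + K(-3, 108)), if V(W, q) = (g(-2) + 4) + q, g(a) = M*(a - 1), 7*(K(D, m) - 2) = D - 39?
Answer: 1599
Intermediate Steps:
M = 3 (M = 2 + 1 = 3)
K(D, m) = -25/7 + D/7 (K(D, m) = 2 + (D - 39)/7 = 2 + (-39 + D)/7 = 2 + (-39/7 + D/7) = -25/7 + D/7)
g(a) = -3 + 3*a (g(a) = 3*(a - 1) = 3*(-1 + a) = -3 + 3*a)
V(W, q) = -5 + q (V(W, q) = ((-3 + 3*(-2)) + 4) + q = ((-3 - 6) + 4) + q = (-9 + 4) + q = -5 + q)
-1369 - ((V(89, -94) - 2865) + K(-3, 108)) = -1369 - (((-5 - 94) - 2865) + (-25/7 + (⅐)*(-3))) = -1369 - ((-99 - 2865) + (-25/7 - 3/7)) = -1369 - (-2964 - 4) = -1369 - 1*(-2968) = -1369 + 2968 = 1599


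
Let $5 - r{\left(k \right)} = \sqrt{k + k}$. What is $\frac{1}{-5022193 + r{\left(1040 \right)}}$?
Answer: $- \frac{1255547}{6305593076316} + \frac{\sqrt{130}}{6305593076316} \approx -1.9911 \cdot 10^{-7}$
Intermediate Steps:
$r{\left(k \right)} = 5 - \sqrt{2} \sqrt{k}$ ($r{\left(k \right)} = 5 - \sqrt{k + k} = 5 - \sqrt{2 k} = 5 - \sqrt{2} \sqrt{k}$)
$\frac{1}{-5022193 + r{\left(1040 \right)}} = \frac{1}{-5022193 + \left(5 - \sqrt{2} \sqrt{1040}\right)} = \frac{1}{-5022193 + \left(5 - \sqrt{2} \cdot 4 \sqrt{65}\right)} = \frac{1}{-5022193 + \left(5 - 4 \sqrt{130}\right)} = \frac{1}{-5022188 - 4 \sqrt{130}}$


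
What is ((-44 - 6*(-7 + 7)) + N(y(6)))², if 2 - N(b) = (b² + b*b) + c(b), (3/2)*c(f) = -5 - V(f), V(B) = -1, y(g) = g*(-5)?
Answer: 30448324/9 ≈ 3.3831e+6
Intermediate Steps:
y(g) = -5*g
c(f) = -8/3 (c(f) = 2*(-5 - 1*(-1))/3 = 2*(-5 + 1)/3 = (⅔)*(-4) = -8/3)
N(b) = 14/3 - 2*b² (N(b) = 2 - ((b² + b*b) - 8/3) = 2 - ((b² + b²) - 8/3) = 2 - (2*b² - 8/3) = 2 - (-8/3 + 2*b²) = 2 + (8/3 - 2*b²) = 14/3 - 2*b²)
((-44 - 6*(-7 + 7)) + N(y(6)))² = ((-44 - 6*(-7 + 7)) + (14/3 - 2*(-5*6)²))² = ((-44 - 6*0) + (14/3 - 2*(-30)²))² = ((-44 - 1*0) + (14/3 - 2*900))² = ((-44 + 0) + (14/3 - 1800))² = (-44 - 5386/3)² = (-5518/3)² = 30448324/9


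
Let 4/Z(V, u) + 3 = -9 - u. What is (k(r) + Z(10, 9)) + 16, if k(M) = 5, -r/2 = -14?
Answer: 437/21 ≈ 20.810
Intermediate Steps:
r = 28 (r = -2*(-14) = 28)
Z(V, u) = 4/(-12 - u) (Z(V, u) = 4/(-3 + (-9 - u)) = 4/(-12 - u))
(k(r) + Z(10, 9)) + 16 = (5 - 4/(12 + 9)) + 16 = (5 - 4/21) + 16 = 101/21 + 16 = 437/21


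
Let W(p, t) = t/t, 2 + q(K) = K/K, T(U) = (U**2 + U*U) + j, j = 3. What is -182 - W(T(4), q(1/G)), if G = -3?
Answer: -183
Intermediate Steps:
T(U) = 3 + 2*U**2 (T(U) = (U**2 + U*U) + 3 = (U**2 + U**2) + 3 = 2*U**2 + 3 = 3 + 2*U**2)
q(K) = -1 (q(K) = -2 + K/K = -2 + 1 = -1)
W(p, t) = 1
-182 - W(T(4), q(1/G)) = -182 - 1*1 = -182 - 1 = -183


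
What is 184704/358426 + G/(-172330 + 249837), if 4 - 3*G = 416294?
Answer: -53130800378/41670785973 ≈ -1.2750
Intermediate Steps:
G = -416290/3 (G = 4/3 - 1/3*416294 = 4/3 - 416294/3 = -416290/3 ≈ -1.3876e+5)
184704/358426 + G/(-172330 + 249837) = 184704/358426 - 416290/(3*(-172330 + 249837)) = 184704*(1/358426) - 416290/3/77507 = 92352/179213 - 416290/3*1/77507 = 92352/179213 - 416290/232521 = -53130800378/41670785973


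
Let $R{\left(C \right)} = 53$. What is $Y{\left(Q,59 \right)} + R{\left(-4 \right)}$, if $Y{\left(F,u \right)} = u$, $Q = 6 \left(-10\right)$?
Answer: $112$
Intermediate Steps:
$Q = -60$
$Y{\left(Q,59 \right)} + R{\left(-4 \right)} = 59 + 53 = 112$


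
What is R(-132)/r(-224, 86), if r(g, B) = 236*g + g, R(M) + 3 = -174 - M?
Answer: 15/17696 ≈ 0.00084765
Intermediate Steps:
R(M) = -177 - M (R(M) = -3 + (-174 - M) = -177 - M)
r(g, B) = 237*g
R(-132)/r(-224, 86) = (-177 - 1*(-132))/((237*(-224))) = (-177 + 132)/(-53088) = -45*(-1/53088) = 15/17696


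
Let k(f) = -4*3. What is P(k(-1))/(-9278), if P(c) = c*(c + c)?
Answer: -144/4639 ≈ -0.031041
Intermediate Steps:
k(f) = -12
P(c) = 2*c² (P(c) = c*(2*c) = 2*c²)
P(k(-1))/(-9278) = (2*(-12)²)/(-9278) = (2*144)*(-1/9278) = 288*(-1/9278) = -144/4639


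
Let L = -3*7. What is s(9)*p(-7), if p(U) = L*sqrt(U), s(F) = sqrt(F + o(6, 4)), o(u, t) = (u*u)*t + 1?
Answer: -147*I*sqrt(22) ≈ -689.49*I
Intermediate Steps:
o(u, t) = 1 + t*u**2 (o(u, t) = u**2*t + 1 = t*u**2 + 1 = 1 + t*u**2)
L = -21
s(F) = sqrt(145 + F) (s(F) = sqrt(F + (1 + 4*6**2)) = sqrt(F + (1 + 4*36)) = sqrt(F + (1 + 144)) = sqrt(F + 145) = sqrt(145 + F))
p(U) = -21*sqrt(U)
s(9)*p(-7) = sqrt(145 + 9)*(-21*I*sqrt(7)) = sqrt(154)*(-21*I*sqrt(7)) = -147*I*sqrt(22)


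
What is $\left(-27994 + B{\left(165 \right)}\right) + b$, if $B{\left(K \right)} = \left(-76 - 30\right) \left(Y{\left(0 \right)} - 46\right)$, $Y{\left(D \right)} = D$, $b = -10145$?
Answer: $-33263$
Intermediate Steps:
$B{\left(K \right)} = 4876$ ($B{\left(K \right)} = \left(-76 - 30\right) \left(0 - 46\right) = \left(-106\right) \left(-46\right) = 4876$)
$\left(-27994 + B{\left(165 \right)}\right) + b = \left(-27994 + 4876\right) - 10145 = -23118 - 10145 = -33263$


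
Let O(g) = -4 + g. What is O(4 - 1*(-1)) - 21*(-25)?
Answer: 526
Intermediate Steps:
O(4 - 1*(-1)) - 21*(-25) = (-4 + (4 - 1*(-1))) - 21*(-25) = (-4 + (4 + 1)) + 525 = (-4 + 5) + 525 = 1 + 525 = 526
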